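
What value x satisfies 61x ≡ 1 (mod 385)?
101

gcd(61, 385) = 1, so the inverse exists.
Extended Euclidean algorithm on (385, 61):
385 = 6 × 61 + 19  ⟹  19 = (1)·385 + (-6)·61
61 = 3 × 19 + 4  ⟹  4 = (-3)·385 + (19)·61
19 = 4 × 4 + 3  ⟹  3 = (13)·385 + (-82)·61
4 = 1 × 3 + 1  ⟹  1 = (-16)·385 + (101)·61
So (101)·61 ≡ 1 (mod 385), i.e. 61^(-1) ≡ 101 (mod 385).
Check: 61 × 101 = 6161 ≡ 1 (mod 385)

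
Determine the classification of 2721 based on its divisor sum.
deficient

Proper divisors of 2721: sum = 1 + 3 + 907 = 911
Since 911 < 2721, 2721 is deficient.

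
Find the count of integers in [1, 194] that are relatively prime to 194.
96

194 = 2 × 97
φ(n) = n × ∏(1 - 1/p) for each prime p dividing n
φ(194) = 194 × (1 - 1/2) × (1 - 1/97) = 96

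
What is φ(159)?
104

159 = 3 × 53
φ(n) = n × ∏(1 - 1/p) for each prime p dividing n
φ(159) = 159 × (1 - 1/3) × (1 - 1/53) = 104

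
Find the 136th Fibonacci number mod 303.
27

Matrix identity: Q^n = [[F_(n+1), F_n], [F_n, F_(n-1)]] with Q = [[1,1],[1,0]].
n = 136 = 10001000₂. Square-and-multiply, entries mod 303:
Q^1 = [[1,1],[1,0]]
Q^2 = (Q^1)² = [[2,1],[1,1]]
Q^4 = (Q^2)² = [[5,3],[3,2]]
Q^8 = (Q^4)² = [[34,21],[21,13]]
Q^17 = (Q^8)²·Q = [[160,82],[82,78]]
Q^34 = (Q^17)² = [[206,124],[124,82]]
Q^68 = (Q^34)² = [[242,261],[261,284]]
Q^136 = (Q^68)² = [[31,27],[27,4]]
F_136 mod 303 = Q^136[0][1] = 27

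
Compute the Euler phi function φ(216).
72

216 = 2^3 × 3^3
φ(n) = n × ∏(1 - 1/p) for each prime p dividing n
φ(216) = 216 × (1 - 1/2) × (1 - 1/3) = 72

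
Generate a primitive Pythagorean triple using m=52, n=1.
(2703, 104, 2705)

Euclid's formula: a = m² - n², b = 2mn, c = m² + n²
m = 52, n = 1
a = 52² - 1² = 2704 - 1 = 2703
b = 2 × 52 × 1 = 104
c = 52² + 1² = 2704 + 1 = 2705
Verification: 2703² + 104² = 7306209 + 10816 = 7317025 = 2705² ✓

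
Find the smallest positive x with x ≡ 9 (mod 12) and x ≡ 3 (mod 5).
33

Using Chinese Remainder Theorem:
M = 12 × 5 = 60
M1 = 5, M2 = 12
y1 = 5^(-1) mod 12 = 5
y2 = 12^(-1) mod 5 = 3
x = (9×5×5 + 3×12×3) mod 60 = 33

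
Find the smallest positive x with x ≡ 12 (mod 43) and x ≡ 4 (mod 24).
700

Using Chinese Remainder Theorem:
M = 43 × 24 = 1032
M1 = 24, M2 = 43
y1 = 24^(-1) mod 43 = 9
y2 = 43^(-1) mod 24 = 19
x = (12×24×9 + 4×43×19) mod 1032 = 700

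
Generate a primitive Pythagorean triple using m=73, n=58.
(1965, 8468, 8693)

Euclid's formula: a = m² - n², b = 2mn, c = m² + n²
m = 73, n = 58
a = 73² - 58² = 5329 - 3364 = 1965
b = 2 × 73 × 58 = 8468
c = 73² + 58² = 5329 + 3364 = 8693
Verification: 1965² + 8468² = 3861225 + 71707024 = 75568249 = 8693² ✓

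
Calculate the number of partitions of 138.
12292341831

p(n) counts ways to write n as a sum of positive integers (order ignored).
Euler's pentagonal recurrence: p(k) = p(k-1) + p(k-2) - p(k-5) - p(k-7) + p(k-12) + p(k-15) - ... (offsets j(3j∓1)/2, signs ++--, p(0)=1, p(<0)=0).
DP table for k = 0..137: p(0)=1, p(1)=1, p(2)=2, p(3)=3, p(4)=5, p(5)=7, p(6)=11, p(7)=15, p(8)=22, p(9)=30, p(10)=42, p(11)=56, p(12)=77, p(13)=101, p(14)=135, p(15)=176, p(16)=231, p(17)=297, p(18)=385, p(19)=490, p(20)=627, p(21)=792, p(22)=1002, p(23)=1255, p(24)=1575, p(25)=1958, p(26)=2436, p(27)=3010, p(28)=3718, p(29)=4565, p(30)=5604, p(31)=6842, p(32)=8349, p(33)=10143, p(34)=12310, p(35)=14883, p(36)=17977, p(37)=21637, p(38)=26015, p(39)=31185, p(40)=37338, p(41)=44583, p(42)=53174, p(43)=63261, p(44)=75175, p(45)=89134, p(46)=105558, p(47)=124754, p(48)=147273, p(49)=173525, p(50)=204226, p(51)=239943, p(52)=281589, p(53)=329931, p(54)=386155, p(55)=451276, p(56)=526823, p(57)=614154, p(58)=715220, p(59)=831820, p(60)=966467, p(61)=1121505, p(62)=1300156, p(63)=1505499, p(64)=1741630, p(65)=2012558, p(66)=2323520, p(67)=2679689, p(68)=3087735, p(69)=3554345, p(70)=4087968, p(71)=4697205, p(72)=5392783, p(73)=6185689, p(74)=7089500, p(75)=8118264, p(76)=9289091, p(77)=10619863, p(78)=12132164, p(79)=13848650, p(80)=15796476, p(81)=18004327, p(82)=20506255, p(83)=23338469, p(84)=26543660, p(85)=30167357, p(86)=34262962, p(87)=38887673, p(88)=44108109, p(89)=49995925, p(90)=56634173, p(91)=64112359, p(92)=72533807, p(93)=82010177, p(94)=92669720, p(95)=104651419, p(96)=118114304, p(97)=133230930, p(98)=150198136, p(99)=169229875, p(100)=190569292, p(101)=214481126, p(102)=241265379, p(103)=271248950, p(104)=304801365, p(105)=342325709, p(106)=384276336, p(107)=431149389, p(108)=483502844, p(109)=541946240, p(110)=607163746, p(111)=679903203, p(112)=761002156, p(113)=851376628, p(114)=952050665, p(115)=1064144451, p(116)=1188908248, p(117)=1327710076, p(118)=1482074143, p(119)=1653668665, p(120)=1844349560, p(121)=2056148051, p(122)=2291320912, p(123)=2552338241, p(124)=2841940500, p(125)=3163127352, p(126)=3519222692, p(127)=3913864295, p(128)=4351078600, p(129)=4835271870, p(130)=5371315400, p(131)=5964539504, p(132)=6620830889, p(133)=7346629512, p(134)=8149040695, p(135)=9035836076, p(136)=10015581680, p(137)=11097645016.
Final step: p(138) = p(137) + p(136) - p(133) - p(131) + p(126) + p(123) - p(116) - p(112) + p(103) + p(98) - p(87) - p(81) + p(68) + p(61) - p(46) - p(38) + p(21) + p(12)
= 11097645016 + 10015581680 - 7346629512 - 5964539504 + 3519222692 + 2552338241 - 1188908248 - 761002156 + 271248950 + 150198136 - 38887673 - 18004327 + 3087735 + 1121505 - 105558 - 26015 + 792 + 77
= 12292341831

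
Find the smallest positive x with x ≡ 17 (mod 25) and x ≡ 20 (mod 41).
717

Using Chinese Remainder Theorem:
M = 25 × 41 = 1025
M1 = 41, M2 = 25
y1 = 41^(-1) mod 25 = 11
y2 = 25^(-1) mod 41 = 23
x = (17×41×11 + 20×25×23) mod 1025 = 717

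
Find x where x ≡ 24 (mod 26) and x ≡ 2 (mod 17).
206

Using Chinese Remainder Theorem:
M = 26 × 17 = 442
M1 = 17, M2 = 26
y1 = 17^(-1) mod 26 = 23
y2 = 26^(-1) mod 17 = 2
x = (24×17×23 + 2×26×2) mod 442 = 206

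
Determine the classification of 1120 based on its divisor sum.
abundant

Proper divisors of 1120: sum = 1 + 2 + 4 + 5 + 7 + 8 + 10 + 14 + ... + 160 + 224 + 280 + 560 (23 divisors) = 1904
Since 1904 > 1120, 1120 is abundant.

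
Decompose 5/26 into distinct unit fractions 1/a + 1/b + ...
1/6 + 1/39

Greedy algorithm:
5/26: ceiling(26/5) = 6, use 1/6
1/39: ceiling(39/1) = 39, use 1/39
Result: 5/26 = 1/6 + 1/39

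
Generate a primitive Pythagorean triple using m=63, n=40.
(2369, 5040, 5569)

Euclid's formula: a = m² - n², b = 2mn, c = m² + n²
m = 63, n = 40
a = 63² - 40² = 3969 - 1600 = 2369
b = 2 × 63 × 40 = 5040
c = 63² + 40² = 3969 + 1600 = 5569
Verification: 2369² + 5040² = 5612161 + 25401600 = 31013761 = 5569² ✓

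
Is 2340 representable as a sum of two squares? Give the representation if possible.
6² + 48² (a=6, b=48)

Factorization: 2340 = 2^2 × 3^2 × 5 × 13
By Fermat: n is sum of two squares iff every prime p ≡ 3 (mod 4) appears to even power.
All primes ≡ 3 (mod 4) appear to even power.
Search a = 0, 1, 2, … for 2340 - a² a perfect square: first hit at a = 6: 2340 - 36 = 2304 = 48².
2340 = 6² + 48² = 36 + 2304 ✓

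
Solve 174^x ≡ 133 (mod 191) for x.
184

Baby-step giant-step with step n = ⌈√191⌉ = 14.
Baby steps 174^j mod 191 (j:value) for j=0..13: 0:1, 1:174, 2:98, 3:53, 4:54, 5:37, 6:135, 7:188, 8:51, 9:88, 10:32, 11:29, 12:80, 13:168.
Giant-step multiplier: 174^(-14) ≡ 174^(190-14) = 174^176 ≡ 85 (mod 191).
Giant steps γ_i = 133·85^i mod 191: γ_0=133, γ_1=36, γ_2=4, γ_3=149, γ_4=59, γ_5=49, γ_6=154, γ_7=102, γ_8=75, γ_9=72, γ_10=8, γ_11=107, γ_12=118, γ_13=98 (in table at j=2).
x = i·n + j = 13·14 + 2 = 184.
Check: 174^184 ≡ 133 (mod 191).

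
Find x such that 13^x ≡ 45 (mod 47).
33

Baby-step giant-step with step n = ⌈√47⌉ = 7.
Baby steps 13^j mod 47 (j:value) for j=0..6: 0:1, 1:13, 2:28, 3:35, 4:32, 5:40, 6:3.
Giant-step multiplier: 13^(-7) ≡ 13^(46-7) = 13^39 ≡ 41 (mod 47).
Giant steps γ_i = 45·41^i mod 47: γ_0=45, γ_1=12, γ_2=22, γ_3=9, γ_4=40 (in table at j=5).
x = i·n + j = 4·7 + 5 = 33.
Check: 13^33 ≡ 45 (mod 47).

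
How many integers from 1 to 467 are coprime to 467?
466

467 = 467
φ(n) = n × ∏(1 - 1/p) for each prime p dividing n
φ(467) = 467 × (1 - 1/467) = 466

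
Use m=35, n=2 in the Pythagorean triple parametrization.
(1221, 140, 1229)

Euclid's formula: a = m² - n², b = 2mn, c = m² + n²
m = 35, n = 2
a = 35² - 2² = 1225 - 4 = 1221
b = 2 × 35 × 2 = 140
c = 35² + 2² = 1225 + 4 = 1229
Verification: 1221² + 140² = 1490841 + 19600 = 1510441 = 1229² ✓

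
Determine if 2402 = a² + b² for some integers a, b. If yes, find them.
1² + 49² (a=1, b=49)

Factorization: 2402 = 2 × 1201
By Fermat: n is sum of two squares iff every prime p ≡ 3 (mod 4) appears to even power.
All primes ≡ 3 (mod 4) appear to even power.
Search a = 0, 1, 2, … for 2402 - a² a perfect square: first hit at a = 1: 2402 - 1 = 2401 = 49².
2402 = 1² + 49² = 1 + 2401 ✓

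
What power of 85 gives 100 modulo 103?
30

Baby-step giant-step with step n = ⌈√103⌉ = 11.
Baby steps 85^j mod 103 (j:value) for j=0..10: 0:1, 1:85, 2:15, 3:39, 4:19, 5:70, 6:79, 7:20, 8:52, 9:94, 10:59.
Giant-step multiplier: 85^(-11) ≡ 85^(102-11) = 85^91 ≡ 74 (mod 103).
Giant steps γ_i = 100·74^i mod 103: γ_0=100, γ_1=87, γ_2=52 (in table at j=8).
x = i·n + j = 2·11 + 8 = 30.
Check: 85^30 ≡ 100 (mod 103).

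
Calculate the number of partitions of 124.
2841940500

p(n) counts ways to write n as a sum of positive integers (order ignored).
Euler's pentagonal recurrence: p(k) = p(k-1) + p(k-2) - p(k-5) - p(k-7) + p(k-12) + p(k-15) - ... (offsets j(3j∓1)/2, signs ++--, p(0)=1, p(<0)=0).
DP table for k = 0..123: p(0)=1, p(1)=1, p(2)=2, p(3)=3, p(4)=5, p(5)=7, p(6)=11, p(7)=15, p(8)=22, p(9)=30, p(10)=42, p(11)=56, p(12)=77, p(13)=101, p(14)=135, p(15)=176, p(16)=231, p(17)=297, p(18)=385, p(19)=490, p(20)=627, p(21)=792, p(22)=1002, p(23)=1255, p(24)=1575, p(25)=1958, p(26)=2436, p(27)=3010, p(28)=3718, p(29)=4565, p(30)=5604, p(31)=6842, p(32)=8349, p(33)=10143, p(34)=12310, p(35)=14883, p(36)=17977, p(37)=21637, p(38)=26015, p(39)=31185, p(40)=37338, p(41)=44583, p(42)=53174, p(43)=63261, p(44)=75175, p(45)=89134, p(46)=105558, p(47)=124754, p(48)=147273, p(49)=173525, p(50)=204226, p(51)=239943, p(52)=281589, p(53)=329931, p(54)=386155, p(55)=451276, p(56)=526823, p(57)=614154, p(58)=715220, p(59)=831820, p(60)=966467, p(61)=1121505, p(62)=1300156, p(63)=1505499, p(64)=1741630, p(65)=2012558, p(66)=2323520, p(67)=2679689, p(68)=3087735, p(69)=3554345, p(70)=4087968, p(71)=4697205, p(72)=5392783, p(73)=6185689, p(74)=7089500, p(75)=8118264, p(76)=9289091, p(77)=10619863, p(78)=12132164, p(79)=13848650, p(80)=15796476, p(81)=18004327, p(82)=20506255, p(83)=23338469, p(84)=26543660, p(85)=30167357, p(86)=34262962, p(87)=38887673, p(88)=44108109, p(89)=49995925, p(90)=56634173, p(91)=64112359, p(92)=72533807, p(93)=82010177, p(94)=92669720, p(95)=104651419, p(96)=118114304, p(97)=133230930, p(98)=150198136, p(99)=169229875, p(100)=190569292, p(101)=214481126, p(102)=241265379, p(103)=271248950, p(104)=304801365, p(105)=342325709, p(106)=384276336, p(107)=431149389, p(108)=483502844, p(109)=541946240, p(110)=607163746, p(111)=679903203, p(112)=761002156, p(113)=851376628, p(114)=952050665, p(115)=1064144451, p(116)=1188908248, p(117)=1327710076, p(118)=1482074143, p(119)=1653668665, p(120)=1844349560, p(121)=2056148051, p(122)=2291320912, p(123)=2552338241.
Final step: p(124) = p(123) + p(122) - p(119) - p(117) + p(112) + p(109) - p(102) - p(98) + p(89) + p(84) - p(73) - p(67) + p(54) + p(47) - p(32) - p(24) + p(7)
= 2552338241 + 2291320912 - 1653668665 - 1327710076 + 761002156 + 541946240 - 241265379 - 150198136 + 49995925 + 26543660 - 6185689 - 2679689 + 386155 + 124754 - 8349 - 1575 + 15
= 2841940500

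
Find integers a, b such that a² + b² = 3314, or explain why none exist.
17² + 55² (a=17, b=55)

Factorization: 3314 = 2 × 1657
By Fermat: n is sum of two squares iff every prime p ≡ 3 (mod 4) appears to even power.
All primes ≡ 3 (mod 4) appear to even power.
Search a = 0, 1, 2, … for 3314 - a² a perfect square: first hit at a = 17: 3314 - 289 = 3025 = 55².
3314 = 17² + 55² = 289 + 3025 ✓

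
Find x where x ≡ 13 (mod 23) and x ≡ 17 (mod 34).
289

Using Chinese Remainder Theorem:
M = 23 × 34 = 782
M1 = 34, M2 = 23
y1 = 34^(-1) mod 23 = 21
y2 = 23^(-1) mod 34 = 3
x = (13×34×21 + 17×23×3) mod 782 = 289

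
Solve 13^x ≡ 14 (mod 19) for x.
5

Baby-step giant-step with step n = ⌈√19⌉ = 5.
Baby steps 13^j mod 19 (j:value) for j=0..4: 0:1, 1:13, 2:17, 3:12, 4:4.
Giant-step multiplier: 13^(-5) ≡ 13^(18-5) = 13^13 ≡ 15 (mod 19).
Giant steps γ_i = 14·15^i mod 19: γ_0=14, γ_1=1 (in table at j=0).
x = i·n + j = 1·5 + 0 = 5.
Check: 13^5 ≡ 14 (mod 19).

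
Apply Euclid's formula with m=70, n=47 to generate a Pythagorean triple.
(2691, 6580, 7109)

Euclid's formula: a = m² - n², b = 2mn, c = m² + n²
m = 70, n = 47
a = 70² - 47² = 4900 - 2209 = 2691
b = 2 × 70 × 47 = 6580
c = 70² + 47² = 4900 + 2209 = 7109
Verification: 2691² + 6580² = 7241481 + 43296400 = 50537881 = 7109² ✓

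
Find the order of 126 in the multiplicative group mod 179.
89

179 is prime, so ord(126) divides φ(179) = 178.
Divisors of 178: 1, 2, 89, 178.
Repeated squaring: 126^1 ≡ 126, 126^2 ≡ 124, 126^4 ≡ 161, 126^8 ≡ 145, 126^16 ≡ 82, 126^32 ≡ 101, 126^64 ≡ 177, 126^128 ≡ 4 (mod 179).
Test 126^d mod 179 for each divisor d in increasing order:
126^1 ≡ 126
126^2 ≡ 124
126^89 = 126^64·126^16·126^8·126^1 ≡ 1  ← first divisor giving 1
The order is 89.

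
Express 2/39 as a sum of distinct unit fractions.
1/20 + 1/780

Greedy algorithm:
2/39: ceiling(39/2) = 20, use 1/20
1/780: ceiling(780/1) = 780, use 1/780
Result: 2/39 = 1/20 + 1/780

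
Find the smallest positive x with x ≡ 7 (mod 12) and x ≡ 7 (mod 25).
7

Using Chinese Remainder Theorem:
M = 12 × 25 = 300
M1 = 25, M2 = 12
y1 = 25^(-1) mod 12 = 1
y2 = 12^(-1) mod 25 = 23
x = (7×25×1 + 7×12×23) mod 300 = 7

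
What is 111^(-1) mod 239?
28

gcd(111, 239) = 1, so the inverse exists.
Extended Euclidean algorithm on (239, 111):
239 = 2 × 111 + 17  ⟹  17 = (1)·239 + (-2)·111
111 = 6 × 17 + 9  ⟹  9 = (-6)·239 + (13)·111
17 = 1 × 9 + 8  ⟹  8 = (7)·239 + (-15)·111
9 = 1 × 8 + 1  ⟹  1 = (-13)·239 + (28)·111
So (28)·111 ≡ 1 (mod 239), i.e. 111^(-1) ≡ 28 (mod 239).
Check: 111 × 28 = 3108 ≡ 1 (mod 239)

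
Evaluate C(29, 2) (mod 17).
15

Using Lucas' theorem:
Write n=29 and k=2 in base 17:
n in base 17: [1, 12]
k in base 17: [0, 2]
C(29,2) mod 17 = ∏ C(n_i, k_i) mod 17
Digit binomials (mod 17): C(1,0) = 1; C(12,2) = 66 ≡ 15
Product: 1 × 15 = 15 ≡ 15 (mod 17)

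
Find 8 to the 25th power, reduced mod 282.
158

Repeated squaring. Binary of 25 = 11001.
8^1 ≡ 8 (mod 282); 8^2 ≡ 64 (mod 282); 8^4 ≡ 148 (mod 282); 8^8 ≡ 190 (mod 282); 8^16 ≡ 4 (mod 282)
8^25 = 8^1 × 8^8 × 8^16 ≡ 158 (mod 282)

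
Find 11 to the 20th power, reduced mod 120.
1

Repeated squaring. Binary of 20 = 10100.
11^1 ≡ 11 (mod 120); 11^2 ≡ 1 (mod 120); 11^4 ≡ 1 (mod 120); 11^8 ≡ 1 (mod 120); 11^16 ≡ 1 (mod 120)
11^20 = 11^4 × 11^16 ≡ 1 (mod 120)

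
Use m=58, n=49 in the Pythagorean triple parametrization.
(963, 5684, 5765)

Euclid's formula: a = m² - n², b = 2mn, c = m² + n²
m = 58, n = 49
a = 58² - 49² = 3364 - 2401 = 963
b = 2 × 58 × 49 = 5684
c = 58² + 49² = 3364 + 2401 = 5765
Verification: 963² + 5684² = 927369 + 32307856 = 33235225 = 5765² ✓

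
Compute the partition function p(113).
851376628

p(n) counts ways to write n as a sum of positive integers (order ignored).
Euler's pentagonal recurrence: p(k) = p(k-1) + p(k-2) - p(k-5) - p(k-7) + p(k-12) + p(k-15) - ... (offsets j(3j∓1)/2, signs ++--, p(0)=1, p(<0)=0).
DP table for k = 0..112: p(0)=1, p(1)=1, p(2)=2, p(3)=3, p(4)=5, p(5)=7, p(6)=11, p(7)=15, p(8)=22, p(9)=30, p(10)=42, p(11)=56, p(12)=77, p(13)=101, p(14)=135, p(15)=176, p(16)=231, p(17)=297, p(18)=385, p(19)=490, p(20)=627, p(21)=792, p(22)=1002, p(23)=1255, p(24)=1575, p(25)=1958, p(26)=2436, p(27)=3010, p(28)=3718, p(29)=4565, p(30)=5604, p(31)=6842, p(32)=8349, p(33)=10143, p(34)=12310, p(35)=14883, p(36)=17977, p(37)=21637, p(38)=26015, p(39)=31185, p(40)=37338, p(41)=44583, p(42)=53174, p(43)=63261, p(44)=75175, p(45)=89134, p(46)=105558, p(47)=124754, p(48)=147273, p(49)=173525, p(50)=204226, p(51)=239943, p(52)=281589, p(53)=329931, p(54)=386155, p(55)=451276, p(56)=526823, p(57)=614154, p(58)=715220, p(59)=831820, p(60)=966467, p(61)=1121505, p(62)=1300156, p(63)=1505499, p(64)=1741630, p(65)=2012558, p(66)=2323520, p(67)=2679689, p(68)=3087735, p(69)=3554345, p(70)=4087968, p(71)=4697205, p(72)=5392783, p(73)=6185689, p(74)=7089500, p(75)=8118264, p(76)=9289091, p(77)=10619863, p(78)=12132164, p(79)=13848650, p(80)=15796476, p(81)=18004327, p(82)=20506255, p(83)=23338469, p(84)=26543660, p(85)=30167357, p(86)=34262962, p(87)=38887673, p(88)=44108109, p(89)=49995925, p(90)=56634173, p(91)=64112359, p(92)=72533807, p(93)=82010177, p(94)=92669720, p(95)=104651419, p(96)=118114304, p(97)=133230930, p(98)=150198136, p(99)=169229875, p(100)=190569292, p(101)=214481126, p(102)=241265379, p(103)=271248950, p(104)=304801365, p(105)=342325709, p(106)=384276336, p(107)=431149389, p(108)=483502844, p(109)=541946240, p(110)=607163746, p(111)=679903203, p(112)=761002156.
Final step: p(113) = p(112) + p(111) - p(108) - p(106) + p(101) + p(98) - p(91) - p(87) + p(78) + p(73) - p(62) - p(56) + p(43) + p(36) - p(21) - p(13)
= 761002156 + 679903203 - 483502844 - 384276336 + 214481126 + 150198136 - 64112359 - 38887673 + 12132164 + 6185689 - 1300156 - 526823 + 63261 + 17977 - 792 - 101
= 851376628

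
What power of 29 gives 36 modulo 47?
14

Baby-step giant-step with step n = ⌈√47⌉ = 7.
Baby steps 29^j mod 47 (j:value) for j=0..6: 0:1, 1:29, 2:42, 3:43, 4:25, 5:20, 6:16.
Giant-step multiplier: 29^(-7) ≡ 29^(46-7) = 29^39 ≡ 39 (mod 47).
Giant steps γ_i = 36·39^i mod 47: γ_0=36, γ_1=41, γ_2=1 (in table at j=0).
x = i·n + j = 2·7 + 0 = 14.
Check: 29^14 ≡ 36 (mod 47).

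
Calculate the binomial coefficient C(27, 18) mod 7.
3

Using Lucas' theorem:
Write n=27 and k=18 in base 7:
n in base 7: [3, 6]
k in base 7: [2, 4]
C(27,18) mod 7 = ∏ C(n_i, k_i) mod 7
Digit binomials (mod 7): C(3,2) = 3; C(6,4) = 15 ≡ 1
Product: 3 × 1 = 3 ≡ 3 (mod 7)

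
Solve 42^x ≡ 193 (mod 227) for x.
109

Baby-step giant-step with step n = ⌈√227⌉ = 16.
Baby steps 42^j mod 227 (j:value) for j=0..15: 0:1, 1:42, 2:175, 3:86, 4:207, 5:68, 6:132, 7:96, 8:173, 9:2, 10:84, 11:123, 12:172, 13:187, 14:136, 15:37.
Giant-step multiplier: 42^(-16) ≡ 42^(226-16) = 42^210 ≡ 214 (mod 227).
Giant steps γ_i = 193·214^i mod 227: γ_0=193, γ_1=215, γ_2=156, γ_3=15, γ_4=32, γ_5=38, γ_6=187 (in table at j=13).
x = i·n + j = 6·16 + 13 = 109.
Check: 42^109 ≡ 193 (mod 227).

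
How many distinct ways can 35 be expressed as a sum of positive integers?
14883

p(n) counts ways to write n as a sum of positive integers (order ignored).
Euler's pentagonal recurrence: p(k) = p(k-1) + p(k-2) - p(k-5) - p(k-7) + p(k-12) + p(k-15) - ... (offsets j(3j∓1)/2, signs ++--, p(0)=1, p(<0)=0).
DP table for k = 0..34: p(0)=1, p(1)=1, p(2)=2, p(3)=3, p(4)=5, p(5)=7, p(6)=11, p(7)=15, p(8)=22, p(9)=30, p(10)=42, p(11)=56, p(12)=77, p(13)=101, p(14)=135, p(15)=176, p(16)=231, p(17)=297, p(18)=385, p(19)=490, p(20)=627, p(21)=792, p(22)=1002, p(23)=1255, p(24)=1575, p(25)=1958, p(26)=2436, p(27)=3010, p(28)=3718, p(29)=4565, p(30)=5604, p(31)=6842, p(32)=8349, p(33)=10143, p(34)=12310.
Final step: p(35) = p(34) + p(33) - p(30) - p(28) + p(23) + p(20) - p(13) - p(9) + p(0)
= 12310 + 10143 - 5604 - 3718 + 1255 + 627 - 101 - 30 + 1
= 14883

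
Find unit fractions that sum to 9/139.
1/16 + 1/445 + 1/989680

Greedy algorithm:
9/139: ceiling(139/9) = 16, use 1/16
5/2224: ceiling(2224/5) = 445, use 1/445
1/989680: ceiling(989680/1) = 989680, use 1/989680
Result: 9/139 = 1/16 + 1/445 + 1/989680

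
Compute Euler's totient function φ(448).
192

448 = 2^6 × 7
φ(n) = n × ∏(1 - 1/p) for each prime p dividing n
φ(448) = 448 × (1 - 1/2) × (1 - 1/7) = 192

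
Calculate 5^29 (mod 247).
44

Repeated squaring. Binary of 29 = 11101.
5^1 ≡ 5 (mod 247); 5^2 ≡ 25 (mod 247); 5^4 ≡ 131 (mod 247); 5^8 ≡ 118 (mod 247); 5^16 ≡ 92 (mod 247)
5^29 = 5^1 × 5^4 × 5^8 × 5^16 ≡ 44 (mod 247)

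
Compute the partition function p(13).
101

p(n) counts ways to write n as a sum of positive integers (order ignored).
Euler's pentagonal recurrence: p(k) = p(k-1) + p(k-2) - p(k-5) - p(k-7) + p(k-12) + p(k-15) - ... (offsets j(3j∓1)/2, signs ++--, p(0)=1, p(<0)=0).
DP table for k = 0..12: p(0)=1, p(1)=1, p(2)=2, p(3)=3, p(4)=5, p(5)=7, p(6)=11, p(7)=15, p(8)=22, p(9)=30, p(10)=42, p(11)=56, p(12)=77.
Final step: p(13) = p(12) + p(11) - p(8) - p(6) + p(1)
= 77 + 56 - 22 - 11 + 1
= 101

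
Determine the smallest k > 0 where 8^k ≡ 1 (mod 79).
13

79 is prime, so ord(8) divides φ(79) = 78.
Divisors of 78: 1, 2, 3, 6, 13, 26, 39, 78.
Repeated squaring: 8^1 ≡ 8, 8^2 ≡ 64, 8^4 ≡ 67, 8^8 ≡ 65, 8^16 ≡ 38, 8^32 ≡ 22, 8^64 ≡ 10 (mod 79).
Test 8^d mod 79 for each divisor d in increasing order:
8^1 ≡ 8
8^2 ≡ 64
8^3 = 8^2·8^1 ≡ 38
8^6 = 8^4·8^2 ≡ 22
8^13 = 8^8·8^4·8^1 ≡ 1  ← first divisor giving 1
The order is 13.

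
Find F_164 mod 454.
247

Matrix identity: Q^n = [[F_(n+1), F_n], [F_n, F_(n-1)]] with Q = [[1,1],[1,0]].
n = 164 = 10100100₂. Square-and-multiply, entries mod 454:
Q^1 = [[1,1],[1,0]]
Q^2 = (Q^1)² = [[2,1],[1,1]]
Q^5 = (Q^2)²·Q = [[8,5],[5,3]]
Q^10 = (Q^5)² = [[89,55],[55,34]]
Q^20 = (Q^10)² = [[50,409],[409,95]]
Q^41 = (Q^20)²·Q = [[270,439],[439,285]]
Q^82 = (Q^41)² = [[31,301],[301,184]]
Q^164 = (Q^82)² = [[308,247],[247,61]]
F_164 mod 454 = Q^164[0][1] = 247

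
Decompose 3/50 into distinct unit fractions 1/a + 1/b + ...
1/17 + 1/850

Greedy algorithm:
3/50: ceiling(50/3) = 17, use 1/17
1/850: ceiling(850/1) = 850, use 1/850
Result: 3/50 = 1/17 + 1/850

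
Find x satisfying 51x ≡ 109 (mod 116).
x ≡ 59 (mod 116)

gcd(51, 116) = 1, which divides 109, so solutions exist.
Find 51^(-1) mod 116 by the extended Euclidean algorithm:
116 = 2 × 51 + 14  ⟹  14 = (1)·116 + (-2)·51
51 = 3 × 14 + 9  ⟹  9 = (-3)·116 + (7)·51
14 = 1 × 9 + 5  ⟹  5 = (4)·116 + (-9)·51
9 = 1 × 5 + 4  ⟹  4 = (-7)·116 + (16)·51
5 = 1 × 4 + 1  ⟹  1 = (11)·116 + (-25)·51
So (-25)·51 ≡ 1 (mod 116), i.e. 51^(-1) ≡ -25 ≡ 91 (mod 116).
x ≡ 91 × 109 = 9919 ≡ 59 (mod 116).
Check: 51 × 59 = 3009 ≡ 109 (mod 116).
Unique solution: x ≡ 59 (mod 116)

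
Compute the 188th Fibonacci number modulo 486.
195

Matrix identity: Q^n = [[F_(n+1), F_n], [F_n, F_(n-1)]] with Q = [[1,1],[1,0]].
n = 188 = 10111100₂. Square-and-multiply, entries mod 486:
Q^1 = [[1,1],[1,0]]
Q^2 = (Q^1)² = [[2,1],[1,1]]
Q^5 = (Q^2)²·Q = [[8,5],[5,3]]
Q^11 = (Q^5)²·Q = [[144,89],[89,55]]
Q^23 = (Q^11)²·Q = [[198,469],[469,215]]
Q^47 = (Q^23)²·Q = [[396,127],[127,269]]
Q^94 = (Q^47)² = [[415,377],[377,38]]
Q^188 = (Q^94)² = [[398,195],[195,203]]
F_188 mod 486 = Q^188[0][1] = 195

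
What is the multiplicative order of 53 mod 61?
20

61 is prime, so ord(53) divides φ(61) = 60.
Divisors of 60: 1, 2, 3, 4, 5, 6, 10, 12, 15, 20, 30, 60.
Repeated squaring: 53^1 ≡ 53, 53^2 ≡ 3, 53^4 ≡ 9, 53^8 ≡ 20, 53^16 ≡ 34, 53^32 ≡ 58 (mod 61).
Test 53^d mod 61 for each divisor d in increasing order:
53^1 ≡ 53
53^2 ≡ 3
53^3 = 53^2·53^1 ≡ 37
53^4 ≡ 9
53^5 = 53^4·53^1 ≡ 50
53^6 = 53^4·53^2 ≡ 27
53^10 = 53^8·53^2 ≡ 60
53^12 = 53^8·53^4 ≡ 58
53^15 = 53^8·53^4·53^2·53^1 ≡ 11
53^20 = 53^16·53^4 ≡ 1  ← first divisor giving 1
The order is 20.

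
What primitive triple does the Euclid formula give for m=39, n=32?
(497, 2496, 2545)

Euclid's formula: a = m² - n², b = 2mn, c = m² + n²
m = 39, n = 32
a = 39² - 32² = 1521 - 1024 = 497
b = 2 × 39 × 32 = 2496
c = 39² + 32² = 1521 + 1024 = 2545
Verification: 497² + 2496² = 247009 + 6230016 = 6477025 = 2545² ✓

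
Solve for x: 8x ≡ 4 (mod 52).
x ≡ 7 (mod 13)

gcd(8, 52) = 4, which divides 4, so solutions exist.
Divide through by 4: 2x ≡ 1 (mod 13).
Find 2^(-1) mod 13 by the extended Euclidean algorithm:
13 = 6 × 2 + 1  ⟹  1 = (1)·13 + (-6)·2
So (-6)·2 ≡ 1 (mod 13), i.e. 2^(-1) ≡ -6 ≡ 7 (mod 13).
x ≡ 7 × 1 = 7 ≡ 7 (mod 13).
Check: 8 × 7 = 56 ≡ 4 (mod 52).
x ≡ 7 (mod 13), giving 4 solutions mod 52.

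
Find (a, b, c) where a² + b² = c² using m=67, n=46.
(2373, 6164, 6605)

Euclid's formula: a = m² - n², b = 2mn, c = m² + n²
m = 67, n = 46
a = 67² - 46² = 4489 - 2116 = 2373
b = 2 × 67 × 46 = 6164
c = 67² + 46² = 4489 + 2116 = 6605
Verification: 2373² + 6164² = 5631129 + 37994896 = 43626025 = 6605² ✓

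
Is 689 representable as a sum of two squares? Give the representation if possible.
8² + 25² (a=8, b=25)

Factorization: 689 = 13 × 53
By Fermat: n is sum of two squares iff every prime p ≡ 3 (mod 4) appears to even power.
All primes ≡ 3 (mod 4) appear to even power.
Search a = 0, 1, 2, … for 689 - a² a perfect square: first hit at a = 8: 689 - 64 = 625 = 25².
689 = 8² + 25² = 64 + 625 ✓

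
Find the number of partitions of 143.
20390982757

p(n) counts ways to write n as a sum of positive integers (order ignored).
Euler's pentagonal recurrence: p(k) = p(k-1) + p(k-2) - p(k-5) - p(k-7) + p(k-12) + p(k-15) - ... (offsets j(3j∓1)/2, signs ++--, p(0)=1, p(<0)=0).
DP table for k = 0..142: p(0)=1, p(1)=1, p(2)=2, p(3)=3, p(4)=5, p(5)=7, p(6)=11, p(7)=15, p(8)=22, p(9)=30, p(10)=42, p(11)=56, p(12)=77, p(13)=101, p(14)=135, p(15)=176, p(16)=231, p(17)=297, p(18)=385, p(19)=490, p(20)=627, p(21)=792, p(22)=1002, p(23)=1255, p(24)=1575, p(25)=1958, p(26)=2436, p(27)=3010, p(28)=3718, p(29)=4565, p(30)=5604, p(31)=6842, p(32)=8349, p(33)=10143, p(34)=12310, p(35)=14883, p(36)=17977, p(37)=21637, p(38)=26015, p(39)=31185, p(40)=37338, p(41)=44583, p(42)=53174, p(43)=63261, p(44)=75175, p(45)=89134, p(46)=105558, p(47)=124754, p(48)=147273, p(49)=173525, p(50)=204226, p(51)=239943, p(52)=281589, p(53)=329931, p(54)=386155, p(55)=451276, p(56)=526823, p(57)=614154, p(58)=715220, p(59)=831820, p(60)=966467, p(61)=1121505, p(62)=1300156, p(63)=1505499, p(64)=1741630, p(65)=2012558, p(66)=2323520, p(67)=2679689, p(68)=3087735, p(69)=3554345, p(70)=4087968, p(71)=4697205, p(72)=5392783, p(73)=6185689, p(74)=7089500, p(75)=8118264, p(76)=9289091, p(77)=10619863, p(78)=12132164, p(79)=13848650, p(80)=15796476, p(81)=18004327, p(82)=20506255, p(83)=23338469, p(84)=26543660, p(85)=30167357, p(86)=34262962, p(87)=38887673, p(88)=44108109, p(89)=49995925, p(90)=56634173, p(91)=64112359, p(92)=72533807, p(93)=82010177, p(94)=92669720, p(95)=104651419, p(96)=118114304, p(97)=133230930, p(98)=150198136, p(99)=169229875, p(100)=190569292, p(101)=214481126, p(102)=241265379, p(103)=271248950, p(104)=304801365, p(105)=342325709, p(106)=384276336, p(107)=431149389, p(108)=483502844, p(109)=541946240, p(110)=607163746, p(111)=679903203, p(112)=761002156, p(113)=851376628, p(114)=952050665, p(115)=1064144451, p(116)=1188908248, p(117)=1327710076, p(118)=1482074143, p(119)=1653668665, p(120)=1844349560, p(121)=2056148051, p(122)=2291320912, p(123)=2552338241, p(124)=2841940500, p(125)=3163127352, p(126)=3519222692, p(127)=3913864295, p(128)=4351078600, p(129)=4835271870, p(130)=5371315400, p(131)=5964539504, p(132)=6620830889, p(133)=7346629512, p(134)=8149040695, p(135)=9035836076, p(136)=10015581680, p(137)=11097645016, p(138)=12292341831, p(139)=13610949895, p(140)=15065878135, p(141)=16670689208, p(142)=18440293320.
Final step: p(143) = p(142) + p(141) - p(138) - p(136) + p(131) + p(128) - p(121) - p(117) + p(108) + p(103) - p(92) - p(86) + p(73) + p(66) - p(51) - p(43) + p(26) + p(17)
= 18440293320 + 16670689208 - 12292341831 - 10015581680 + 5964539504 + 4351078600 - 2056148051 - 1327710076 + 483502844 + 271248950 - 72533807 - 34262962 + 6185689 + 2323520 - 239943 - 63261 + 2436 + 297
= 20390982757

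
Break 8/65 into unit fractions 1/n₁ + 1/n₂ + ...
1/9 + 1/84 + 1/16380

Greedy algorithm:
8/65: ceiling(65/8) = 9, use 1/9
7/585: ceiling(585/7) = 84, use 1/84
1/16380: ceiling(16380/1) = 16380, use 1/16380
Result: 8/65 = 1/9 + 1/84 + 1/16380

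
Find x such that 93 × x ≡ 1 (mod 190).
47

gcd(93, 190) = 1, so the inverse exists.
Extended Euclidean algorithm on (190, 93):
190 = 2 × 93 + 4  ⟹  4 = (1)·190 + (-2)·93
93 = 23 × 4 + 1  ⟹  1 = (-23)·190 + (47)·93
So (47)·93 ≡ 1 (mod 190), i.e. 93^(-1) ≡ 47 (mod 190).
Check: 93 × 47 = 4371 ≡ 1 (mod 190)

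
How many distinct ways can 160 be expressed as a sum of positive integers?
107438159466

p(n) counts ways to write n as a sum of positive integers (order ignored).
Euler's pentagonal recurrence: p(k) = p(k-1) + p(k-2) - p(k-5) - p(k-7) + p(k-12) + p(k-15) - ... (offsets j(3j∓1)/2, signs ++--, p(0)=1, p(<0)=0).
DP table for k = 0..159: p(0)=1, p(1)=1, p(2)=2, p(3)=3, p(4)=5, p(5)=7, p(6)=11, p(7)=15, p(8)=22, p(9)=30, p(10)=42, p(11)=56, p(12)=77, p(13)=101, p(14)=135, p(15)=176, p(16)=231, p(17)=297, p(18)=385, p(19)=490, p(20)=627, p(21)=792, p(22)=1002, p(23)=1255, p(24)=1575, p(25)=1958, p(26)=2436, p(27)=3010, p(28)=3718, p(29)=4565, p(30)=5604, p(31)=6842, p(32)=8349, p(33)=10143, p(34)=12310, p(35)=14883, p(36)=17977, p(37)=21637, p(38)=26015, p(39)=31185, p(40)=37338, p(41)=44583, p(42)=53174, p(43)=63261, p(44)=75175, p(45)=89134, p(46)=105558, p(47)=124754, p(48)=147273, p(49)=173525, p(50)=204226, p(51)=239943, p(52)=281589, p(53)=329931, p(54)=386155, p(55)=451276, p(56)=526823, p(57)=614154, p(58)=715220, p(59)=831820, p(60)=966467, p(61)=1121505, p(62)=1300156, p(63)=1505499, p(64)=1741630, p(65)=2012558, p(66)=2323520, p(67)=2679689, p(68)=3087735, p(69)=3554345, p(70)=4087968, p(71)=4697205, p(72)=5392783, p(73)=6185689, p(74)=7089500, p(75)=8118264, p(76)=9289091, p(77)=10619863, p(78)=12132164, p(79)=13848650, p(80)=15796476, p(81)=18004327, p(82)=20506255, p(83)=23338469, p(84)=26543660, p(85)=30167357, p(86)=34262962, p(87)=38887673, p(88)=44108109, p(89)=49995925, p(90)=56634173, p(91)=64112359, p(92)=72533807, p(93)=82010177, p(94)=92669720, p(95)=104651419, p(96)=118114304, p(97)=133230930, p(98)=150198136, p(99)=169229875, p(100)=190569292, p(101)=214481126, p(102)=241265379, p(103)=271248950, p(104)=304801365, p(105)=342325709, p(106)=384276336, p(107)=431149389, p(108)=483502844, p(109)=541946240, p(110)=607163746, p(111)=679903203, p(112)=761002156, p(113)=851376628, p(114)=952050665, p(115)=1064144451, p(116)=1188908248, p(117)=1327710076, p(118)=1482074143, p(119)=1653668665, p(120)=1844349560, p(121)=2056148051, p(122)=2291320912, p(123)=2552338241, p(124)=2841940500, p(125)=3163127352, p(126)=3519222692, p(127)=3913864295, p(128)=4351078600, p(129)=4835271870, p(130)=5371315400, p(131)=5964539504, p(132)=6620830889, p(133)=7346629512, p(134)=8149040695, p(135)=9035836076, p(136)=10015581680, p(137)=11097645016, p(138)=12292341831, p(139)=13610949895, p(140)=15065878135, p(141)=16670689208, p(142)=18440293320, p(143)=20390982757, p(144)=22540654445, p(145)=24908858009, p(146)=27517052599, p(147)=30388671978, p(148)=33549419497, p(149)=37027355200, p(150)=40853235313, p(151)=45060624582, p(152)=49686288421, p(153)=54770336324, p(154)=60356673280, p(155)=66493182097, p(156)=73232243759, p(157)=80630964769, p(158)=88751778802, p(159)=97662728555.
Final step: p(160) = p(159) + p(158) - p(155) - p(153) + p(148) + p(145) - p(138) - p(134) + p(125) + p(120) - p(109) - p(103) + p(90) + p(83) - p(68) - p(60) + p(43) + p(34) - p(15) - p(5)
= 97662728555 + 88751778802 - 66493182097 - 54770336324 + 33549419497 + 24908858009 - 12292341831 - 8149040695 + 3163127352 + 1844349560 - 541946240 - 271248950 + 56634173 + 23338469 - 3087735 - 966467 + 63261 + 12310 - 176 - 7
= 107438159466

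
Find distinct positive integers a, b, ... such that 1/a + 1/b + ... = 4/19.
1/5 + 1/95

Greedy algorithm:
4/19: ceiling(19/4) = 5, use 1/5
1/95: ceiling(95/1) = 95, use 1/95
Result: 4/19 = 1/5 + 1/95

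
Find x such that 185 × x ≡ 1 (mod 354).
155

gcd(185, 354) = 1, so the inverse exists.
Extended Euclidean algorithm on (354, 185):
354 = 1 × 185 + 169  ⟹  169 = (1)·354 + (-1)·185
185 = 1 × 169 + 16  ⟹  16 = (-1)·354 + (2)·185
169 = 10 × 16 + 9  ⟹  9 = (11)·354 + (-21)·185
16 = 1 × 9 + 7  ⟹  7 = (-12)·354 + (23)·185
9 = 1 × 7 + 2  ⟹  2 = (23)·354 + (-44)·185
7 = 3 × 2 + 1  ⟹  1 = (-81)·354 + (155)·185
So (155)·185 ≡ 1 (mod 354), i.e. 185^(-1) ≡ 155 (mod 354).
Check: 185 × 155 = 28675 ≡ 1 (mod 354)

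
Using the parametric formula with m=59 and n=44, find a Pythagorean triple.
(1545, 5192, 5417)

Euclid's formula: a = m² - n², b = 2mn, c = m² + n²
m = 59, n = 44
a = 59² - 44² = 3481 - 1936 = 1545
b = 2 × 59 × 44 = 5192
c = 59² + 44² = 3481 + 1936 = 5417
Verification: 1545² + 5192² = 2387025 + 26956864 = 29343889 = 5417² ✓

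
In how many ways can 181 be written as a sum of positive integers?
749474411781

p(n) counts ways to write n as a sum of positive integers (order ignored).
Euler's pentagonal recurrence: p(k) = p(k-1) + p(k-2) - p(k-5) - p(k-7) + p(k-12) + p(k-15) - ... (offsets j(3j∓1)/2, signs ++--, p(0)=1, p(<0)=0).
DP table for k = 0..180: p(0)=1, p(1)=1, p(2)=2, p(3)=3, p(4)=5, p(5)=7, p(6)=11, p(7)=15, p(8)=22, p(9)=30, p(10)=42, p(11)=56, p(12)=77, p(13)=101, p(14)=135, p(15)=176, p(16)=231, p(17)=297, p(18)=385, p(19)=490, p(20)=627, p(21)=792, p(22)=1002, p(23)=1255, p(24)=1575, p(25)=1958, p(26)=2436, p(27)=3010, p(28)=3718, p(29)=4565, p(30)=5604, p(31)=6842, p(32)=8349, p(33)=10143, p(34)=12310, p(35)=14883, p(36)=17977, p(37)=21637, p(38)=26015, p(39)=31185, p(40)=37338, p(41)=44583, p(42)=53174, p(43)=63261, p(44)=75175, p(45)=89134, p(46)=105558, p(47)=124754, p(48)=147273, p(49)=173525, p(50)=204226, p(51)=239943, p(52)=281589, p(53)=329931, p(54)=386155, p(55)=451276, p(56)=526823, p(57)=614154, p(58)=715220, p(59)=831820, p(60)=966467, p(61)=1121505, p(62)=1300156, p(63)=1505499, p(64)=1741630, p(65)=2012558, p(66)=2323520, p(67)=2679689, p(68)=3087735, p(69)=3554345, p(70)=4087968, p(71)=4697205, p(72)=5392783, p(73)=6185689, p(74)=7089500, p(75)=8118264, p(76)=9289091, p(77)=10619863, p(78)=12132164, p(79)=13848650, p(80)=15796476, p(81)=18004327, p(82)=20506255, p(83)=23338469, p(84)=26543660, p(85)=30167357, p(86)=34262962, p(87)=38887673, p(88)=44108109, p(89)=49995925, p(90)=56634173, p(91)=64112359, p(92)=72533807, p(93)=82010177, p(94)=92669720, p(95)=104651419, p(96)=118114304, p(97)=133230930, p(98)=150198136, p(99)=169229875, p(100)=190569292, p(101)=214481126, p(102)=241265379, p(103)=271248950, p(104)=304801365, p(105)=342325709, p(106)=384276336, p(107)=431149389, p(108)=483502844, p(109)=541946240, p(110)=607163746, p(111)=679903203, p(112)=761002156, p(113)=851376628, p(114)=952050665, p(115)=1064144451, p(116)=1188908248, p(117)=1327710076, p(118)=1482074143, p(119)=1653668665, p(120)=1844349560, p(121)=2056148051, p(122)=2291320912, p(123)=2552338241, p(124)=2841940500, p(125)=3163127352, p(126)=3519222692, p(127)=3913864295, p(128)=4351078600, p(129)=4835271870, p(130)=5371315400, p(131)=5964539504, p(132)=6620830889, p(133)=7346629512, p(134)=8149040695, p(135)=9035836076, p(136)=10015581680, p(137)=11097645016, p(138)=12292341831, p(139)=13610949895, p(140)=15065878135, p(141)=16670689208, p(142)=18440293320, p(143)=20390982757, p(144)=22540654445, p(145)=24908858009, p(146)=27517052599, p(147)=30388671978, p(148)=33549419497, p(149)=37027355200, p(150)=40853235313, p(151)=45060624582, p(152)=49686288421, p(153)=54770336324, p(154)=60356673280, p(155)=66493182097, p(156)=73232243759, p(157)=80630964769, p(158)=88751778802, p(159)=97662728555, p(160)=107438159466, p(161)=118159068427, p(162)=129913904637, p(163)=142798995930, p(164)=156919475295, p(165)=172389800255, p(166)=189334822579, p(167)=207890420102, p(168)=228204732751, p(169)=250438925115, p(170)=274768617130, p(171)=301384802048, p(172)=330495499613, p(173)=362326859895, p(174)=397125074750, p(175)=435157697830, p(176)=476715857290, p(177)=522115831195, p(178)=571701605655, p(179)=625846753120, p(180)=684957390936.
Final step: p(181) = p(180) + p(179) - p(176) - p(174) + p(169) + p(166) - p(159) - p(155) + p(146) + p(141) - p(130) - p(124) + p(111) + p(104) - p(89) - p(81) + p(64) + p(55) - p(36) - p(26) + p(5)
= 684957390936 + 625846753120 - 476715857290 - 397125074750 + 250438925115 + 189334822579 - 97662728555 - 66493182097 + 27517052599 + 16670689208 - 5371315400 - 2841940500 + 679903203 + 304801365 - 49995925 - 18004327 + 1741630 + 451276 - 17977 - 2436 + 7
= 749474411781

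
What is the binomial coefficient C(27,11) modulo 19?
0

Using Lucas' theorem:
Write n=27 and k=11 in base 19:
n in base 19: [1, 8]
k in base 19: [0, 11]
C(27,11) mod 19 = ∏ C(n_i, k_i) mod 19
Digit binomials (mod 19): C(1,0) = 1; C(8,11) = 0 (k_i > n_i)
Product: 1 × 0 = 0 ≡ 0 (mod 19)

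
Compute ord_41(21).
20

41 is prime, so ord(21) divides φ(41) = 40.
Divisors of 40: 1, 2, 4, 5, 8, 10, 20, 40.
Repeated squaring: 21^1 ≡ 21, 21^2 ≡ 31, 21^4 ≡ 18, 21^8 ≡ 37, 21^16 ≡ 16, 21^32 ≡ 10 (mod 41).
Test 21^d mod 41 for each divisor d in increasing order:
21^1 ≡ 21
21^2 ≡ 31
21^4 ≡ 18
21^5 = 21^4·21^1 ≡ 9
21^8 ≡ 37
21^10 = 21^8·21^2 ≡ 40
21^20 = 21^16·21^4 ≡ 1  ← first divisor giving 1
The order is 20.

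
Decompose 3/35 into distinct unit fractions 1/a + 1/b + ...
1/12 + 1/420

Greedy algorithm:
3/35: ceiling(35/3) = 12, use 1/12
1/420: ceiling(420/1) = 420, use 1/420
Result: 3/35 = 1/12 + 1/420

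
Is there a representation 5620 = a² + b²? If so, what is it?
12² + 74² (a=12, b=74)

Factorization: 5620 = 2^2 × 5 × 281
By Fermat: n is sum of two squares iff every prime p ≡ 3 (mod 4) appears to even power.
All primes ≡ 3 (mod 4) appear to even power.
Search a = 0, 1, 2, … for 5620 - a² a perfect square: first hit at a = 12: 5620 - 144 = 5476 = 74².
5620 = 12² + 74² = 144 + 5476 ✓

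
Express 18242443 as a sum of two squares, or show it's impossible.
Not possible

Factorization: 18242443 = 37 × 79^3
By Fermat: n is sum of two squares iff every prime p ≡ 3 (mod 4) appears to even power.
Prime(s) ≡ 3 (mod 4) with odd exponent: [(79, 3)]
Therefore 18242443 cannot be expressed as a² + b².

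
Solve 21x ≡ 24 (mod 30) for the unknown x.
x ≡ 4 (mod 10)

gcd(21, 30) = 3, which divides 24, so solutions exist.
Divide through by 3: 7x ≡ 8 (mod 10).
Find 7^(-1) mod 10 by the extended Euclidean algorithm:
10 = 1 × 7 + 3  ⟹  3 = (1)·10 + (-1)·7
7 = 2 × 3 + 1  ⟹  1 = (-2)·10 + (3)·7
So (3)·7 ≡ 1 (mod 10), i.e. 7^(-1) ≡ 3 (mod 10).
x ≡ 3 × 8 = 24 ≡ 4 (mod 10).
Check: 21 × 4 = 84 ≡ 24 (mod 30).
x ≡ 4 (mod 10), giving 3 solutions mod 30.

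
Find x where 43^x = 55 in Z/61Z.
19

Baby-step giant-step with step n = ⌈√61⌉ = 8.
Baby steps 43^j mod 61 (j:value) for j=0..7: 0:1, 1:43, 2:19, 3:24, 4:56, 5:29, 6:27, 7:2.
Giant-step multiplier: 43^(-8) ≡ 43^(60-8) = 43^52 ≡ 22 (mod 61).
Giant steps γ_i = 55·22^i mod 61: γ_0=55, γ_1=51, γ_2=24 (in table at j=3).
x = i·n + j = 2·8 + 3 = 19.
Check: 43^19 ≡ 55 (mod 61).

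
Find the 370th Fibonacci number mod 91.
8

Matrix identity: Q^n = [[F_(n+1), F_n], [F_n, F_(n-1)]] with Q = [[1,1],[1,0]].
n = 370 = 101110010₂. Square-and-multiply, entries mod 91:
Q^1 = [[1,1],[1,0]]
Q^2 = (Q^1)² = [[2,1],[1,1]]
Q^5 = (Q^2)²·Q = [[8,5],[5,3]]
Q^11 = (Q^5)²·Q = [[53,89],[89,55]]
Q^23 = (Q^11)²·Q = [[49,83],[83,57]]
Q^46 = (Q^23)² = [[8,62],[62,37]]
Q^92 = (Q^46)² = [[86,60],[60,26]]
Q^185 = (Q^92)²·Q = [[62,76],[76,77]]
Q^370 = (Q^185)² = [[65,8],[8,57]]
F_370 mod 91 = Q^370[0][1] = 8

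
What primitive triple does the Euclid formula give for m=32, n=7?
(975, 448, 1073)

Euclid's formula: a = m² - n², b = 2mn, c = m² + n²
m = 32, n = 7
a = 32² - 7² = 1024 - 49 = 975
b = 2 × 32 × 7 = 448
c = 32² + 7² = 1024 + 49 = 1073
Verification: 975² + 448² = 950625 + 200704 = 1151329 = 1073² ✓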